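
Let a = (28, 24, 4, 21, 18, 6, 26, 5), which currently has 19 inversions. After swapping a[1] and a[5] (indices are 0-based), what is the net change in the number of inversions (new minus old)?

Positions 1 and 5 hold 24 and 6; after swapping, the array is [28, 6, 4, 21, 18, 24, 26, 5].
Count, for each position, how many later elements it exceeds:
28: 7
6: 2
4: 0
21: 2
18: 1
24: 1
26: 1
5: 0
Sum: 7 + 2 + 0 + 2 + 1 + 1 + 1 + 0 = 14
Change: 14 − 19 = -5

-5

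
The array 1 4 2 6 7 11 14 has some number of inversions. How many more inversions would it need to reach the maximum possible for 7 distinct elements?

20 inversions short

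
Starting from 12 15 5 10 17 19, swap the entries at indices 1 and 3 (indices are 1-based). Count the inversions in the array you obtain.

Positions 1 and 3 hold 12 and 5; after swapping, the array is [5, 15, 12, 10, 17, 19].
Count, for each position, how many later elements it exceeds:
5: 0
15: 2
12: 1
10: 0
17: 0
19: 0
Sum: 0 + 2 + 1 + 0 + 0 + 0 = 3

There are 3 inversions.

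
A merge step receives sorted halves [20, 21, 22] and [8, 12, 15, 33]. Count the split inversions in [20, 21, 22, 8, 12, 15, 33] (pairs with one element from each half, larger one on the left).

Take each right-half value and tally the left-half values above it:
r = 8: 20, 21, 22 → 3
r = 12: 20, 21, 22 → 3
r = 15: 20, 21, 22 → 3
r = 33: none → 0
Cross-inversions: 3 + 3 + 3 + 0 = 9

9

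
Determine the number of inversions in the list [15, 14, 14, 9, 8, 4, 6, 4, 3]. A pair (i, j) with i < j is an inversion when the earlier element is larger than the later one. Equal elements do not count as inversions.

33 inversions

Element-by-element contributions:
15: 8
14: 6
14: 6
9: 5
8: 4
4: 1
6: 2
4: 1
3: 0
Sum: 8 + 6 + 6 + 5 + 4 + 1 + 2 + 1 + 0 = 33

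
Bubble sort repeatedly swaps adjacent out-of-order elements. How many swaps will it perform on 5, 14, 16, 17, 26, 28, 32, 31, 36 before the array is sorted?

The minimum number of adjacent swaps to sort an array equals its inversion count, since every such swap removes exactly one inversion.
Count inversions — for each element, later elements that are smaller:
5: none → 0
14: none → 0
16: none → 0
17: none → 0
26: none → 0
28: none → 0
32: 31 → 1
31: none → 0
36: none → 0
Total inversions: 0 + 0 + 0 + 0 + 0 + 0 + 1 + 0 + 0 = 1

1 adjacent swap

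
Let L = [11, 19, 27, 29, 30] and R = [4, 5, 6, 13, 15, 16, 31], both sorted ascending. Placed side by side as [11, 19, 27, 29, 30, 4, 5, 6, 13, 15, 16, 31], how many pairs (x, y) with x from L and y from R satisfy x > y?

Count, for every r in R, how many entries of L exceed r:
r = 4: 11, 19, 27, 29, 30 → 5
r = 5: 11, 19, 27, 29, 30 → 5
r = 6: 11, 19, 27, 29, 30 → 5
r = 13: 19, 27, 29, 30 → 4
r = 15: 19, 27, 29, 30 → 4
r = 16: 19, 27, 29, 30 → 4
r = 31: none → 0
Cross-inversions: 5 + 5 + 5 + 4 + 4 + 4 + 0 = 27

27 split inversions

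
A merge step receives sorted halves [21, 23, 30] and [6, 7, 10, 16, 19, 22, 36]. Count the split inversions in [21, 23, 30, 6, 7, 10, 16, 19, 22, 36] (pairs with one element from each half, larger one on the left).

17 split inversions

For each element r of the right run, count left-run elements greater than r:
r = 6: 21, 23, 30 → 3
r = 7: 21, 23, 30 → 3
r = 10: 21, 23, 30 → 3
r = 16: 21, 23, 30 → 3
r = 19: 21, 23, 30 → 3
r = 22: 23, 30 → 2
r = 36: none → 0
Cross-inversions: 3 + 3 + 3 + 3 + 3 + 2 + 0 = 17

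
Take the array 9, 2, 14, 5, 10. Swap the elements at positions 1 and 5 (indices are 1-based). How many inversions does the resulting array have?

Positions 1 and 5 hold 9 and 10; after swapping, the array is [10, 2, 14, 5, 9].
Count, for each position, how many later elements it exceeds:
10: 3
2: 0
14: 2
5: 0
9: 0
Sum: 3 + 0 + 2 + 0 + 0 = 5

5 inversions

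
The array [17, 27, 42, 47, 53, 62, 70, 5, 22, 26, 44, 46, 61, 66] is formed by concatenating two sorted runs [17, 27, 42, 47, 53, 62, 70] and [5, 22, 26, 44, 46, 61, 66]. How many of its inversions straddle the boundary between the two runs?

30 cross-inversions

Take each right-half value and tally the left-half values above it:
r = 5: 17, 27, 42, 47, 53, 62, 70 → 7
r = 22: 27, 42, 47, 53, 62, 70 → 6
r = 26: 27, 42, 47, 53, 62, 70 → 6
r = 44: 47, 53, 62, 70 → 4
r = 46: 47, 53, 62, 70 → 4
r = 61: 62, 70 → 2
r = 66: 70 → 1
Cross-inversions: 7 + 6 + 6 + 4 + 4 + 2 + 1 = 30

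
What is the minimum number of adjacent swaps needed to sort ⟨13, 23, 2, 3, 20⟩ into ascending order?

The minimum number of adjacent swaps to sort an array equals its inversion count, since every such swap removes exactly one inversion.
Count inversions — for each element, later elements that are smaller:
13: 2, 3 → 2
23: 2, 3, 20 → 3
2: none → 0
3: none → 0
20: none → 0
Total inversions: 2 + 3 + 0 + 0 + 0 = 5

5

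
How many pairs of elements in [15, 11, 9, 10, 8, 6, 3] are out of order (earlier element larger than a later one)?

20 inversions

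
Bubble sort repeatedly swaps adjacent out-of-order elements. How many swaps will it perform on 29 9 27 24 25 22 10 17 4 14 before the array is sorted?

34 adjacent swaps

Each adjacent swap fixes exactly one inversion, so the minimum swap count equals the number of inversions.
Count inversions — for each element, later elements that are smaller:
29: 9, 27, 24, 25, 22, 10, 17, 4, 14 → 9
9: 4 → 1
27: 24, 25, 22, 10, 17, 4, 14 → 7
24: 22, 10, 17, 4, 14 → 5
25: 22, 10, 17, 4, 14 → 5
22: 10, 17, 4, 14 → 4
10: 4 → 1
17: 4, 14 → 2
4: none → 0
14: none → 0
Total inversions: 9 + 1 + 7 + 5 + 5 + 4 + 1 + 2 + 0 + 0 = 34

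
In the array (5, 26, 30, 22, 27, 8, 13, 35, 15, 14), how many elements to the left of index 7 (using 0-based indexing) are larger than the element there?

0

The element at index 7 is 35.
Elements before it: 5, 26, 30, 22, 27, 8, 13
None of them are larger than 35.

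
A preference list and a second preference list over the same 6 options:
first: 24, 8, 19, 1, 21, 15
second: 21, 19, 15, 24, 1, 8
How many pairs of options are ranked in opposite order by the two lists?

Assign each item its position (1..6) in the first ordering, then rewrite the second ordering as that position sequence:
positions: 24→1, 8→2, 19→3, 1→4, 21→5, 15→6
second ordering as positions: [5, 3, 6, 1, 4, 2]
Discordant pairs = inversions in this position sequence.
5: 3, 1, 4, 2 → 4
3: 1, 2 → 2
6: 1, 4, 2 → 3
1: 0
4: 2 → 1
2: 0
Total: 4 + 2 + 3 + 0 + 1 + 0 = 10

10 pairs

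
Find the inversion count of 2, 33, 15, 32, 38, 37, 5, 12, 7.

Out-of-order pairs: 19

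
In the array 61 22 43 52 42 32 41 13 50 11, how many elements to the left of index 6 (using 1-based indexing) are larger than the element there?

4 such elements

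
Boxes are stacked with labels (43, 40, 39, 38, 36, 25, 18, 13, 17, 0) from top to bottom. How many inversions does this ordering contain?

For each element, count later entries that are smaller:
43: 9
40: 8
39: 7
38: 6
36: 5
25: 4
18: 3
13: 1
17: 1
0: 0
Sum: 9 + 8 + 7 + 6 + 5 + 4 + 3 + 1 + 1 + 0 = 44

44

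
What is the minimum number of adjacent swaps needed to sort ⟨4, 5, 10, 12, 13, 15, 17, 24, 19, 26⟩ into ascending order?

The minimum number of adjacent swaps to sort an array equals its inversion count, since every such swap removes exactly one inversion.
Count inversions — for each element, later elements that are smaller:
4: none → 0
5: none → 0
10: none → 0
12: none → 0
13: none → 0
15: none → 0
17: none → 0
24: 19 → 1
19: none → 0
26: none → 0
Total inversions: 0 + 0 + 0 + 0 + 0 + 0 + 0 + 1 + 0 + 0 = 1

1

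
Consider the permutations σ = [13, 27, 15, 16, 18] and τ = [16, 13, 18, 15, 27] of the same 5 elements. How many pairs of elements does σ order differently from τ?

Assign each item its position (1..5) in the first ordering, then rewrite the second ordering as that position sequence:
positions: 13→1, 27→2, 15→3, 16→4, 18→5
second ordering as positions: [4, 1, 5, 3, 2]
Discordant pairs = inversions in this position sequence.
4: 1, 3, 2 → 3
1: 0
5: 3, 2 → 2
3: 2 → 1
2: 0
Total: 3 + 0 + 2 + 1 + 0 = 6

6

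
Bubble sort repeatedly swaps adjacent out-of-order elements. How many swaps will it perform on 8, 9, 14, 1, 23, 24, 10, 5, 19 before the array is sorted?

14

The minimum number of adjacent swaps to sort an array equals its inversion count, since every such swap removes exactly one inversion.
Count inversions — for each element, later elements that are smaller:
8: 1, 5 → 2
9: 1, 5 → 2
14: 1, 10, 5 → 3
1: none → 0
23: 10, 5, 19 → 3
24: 10, 5, 19 → 3
10: 5 → 1
5: none → 0
19: none → 0
Total inversions: 2 + 2 + 3 + 0 + 3 + 3 + 1 + 0 + 0 = 14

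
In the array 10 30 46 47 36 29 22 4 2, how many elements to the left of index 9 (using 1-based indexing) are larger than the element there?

The element at index 9 is 2.
Elements before it: 10, 30, 46, 47, 36, 29, 22, 4
Those larger than 2: 10, 30, 46, 47, 36, 29, 22, 4

8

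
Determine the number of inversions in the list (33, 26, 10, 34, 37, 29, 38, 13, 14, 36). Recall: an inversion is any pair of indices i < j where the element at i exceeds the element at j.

Element-by-element contributions:
33: 5
26: 3
10: 0
34: 3
37: 4
29: 2
38: 3
13: 0
14: 0
36: 0
Sum: 5 + 3 + 0 + 3 + 4 + 2 + 3 + 0 + 0 + 0 = 20

20 out-of-order pairs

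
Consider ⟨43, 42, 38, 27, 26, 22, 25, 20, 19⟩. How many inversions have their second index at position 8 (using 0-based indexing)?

8

The element at index 8 is 19.
Elements before it: 43, 42, 38, 27, 26, 22, 25, 20
Those larger than 19: 43, 42, 38, 27, 26, 22, 25, 20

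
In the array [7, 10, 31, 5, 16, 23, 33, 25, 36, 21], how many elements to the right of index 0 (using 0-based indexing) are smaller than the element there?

1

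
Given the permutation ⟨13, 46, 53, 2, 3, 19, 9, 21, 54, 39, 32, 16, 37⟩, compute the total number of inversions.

32 out-of-order pairs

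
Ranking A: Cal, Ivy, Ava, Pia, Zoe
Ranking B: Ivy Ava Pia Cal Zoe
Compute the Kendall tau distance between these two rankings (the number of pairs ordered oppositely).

3 discordant pairs

Assign each item its position (1..5) in the first ordering, then rewrite the second ordering as that position sequence:
positions: Cal→1, Ivy→2, Ava→3, Pia→4, Zoe→5
second ordering as positions: [2, 3, 4, 1, 5]
Discordant pairs = inversions in this position sequence.
2: 1 → 1
3: 1 → 1
4: 1 → 1
1: 0
5: 0
Total: 1 + 1 + 1 + 0 + 0 = 3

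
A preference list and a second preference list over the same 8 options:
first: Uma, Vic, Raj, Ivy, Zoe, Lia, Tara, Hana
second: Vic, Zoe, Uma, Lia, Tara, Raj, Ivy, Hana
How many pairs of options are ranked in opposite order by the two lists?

8

Assign each item its position (1..8) in the first ordering, then rewrite the second ordering as that position sequence:
positions: Uma→1, Vic→2, Raj→3, Ivy→4, Zoe→5, Lia→6, Tara→7, Hana→8
second ordering as positions: [2, 5, 1, 6, 7, 3, 4, 8]
Discordant pairs = inversions in this position sequence.
2: 1 → 1
5: 1, 3, 4 → 3
1: 0
6: 3, 4 → 2
7: 3, 4 → 2
3: 0
4: 0
8: 0
Total: 1 + 3 + 0 + 2 + 2 + 0 + 0 + 0 = 8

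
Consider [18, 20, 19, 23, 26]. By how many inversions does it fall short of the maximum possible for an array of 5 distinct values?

Maximum inversions for 5 distinct elements is C(5, 2) = 5·4/2 = 10.
Current inversions — for each element, count later smaller elements:
18: 0
20: 1
19: 0
23: 0
26: 0
Current total: 0 + 1 + 0 + 0 + 0 = 1
Shortfall: 10 − 1 = 9

9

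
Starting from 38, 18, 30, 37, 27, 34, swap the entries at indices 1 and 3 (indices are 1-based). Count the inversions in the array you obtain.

There are 7 inversions.

Positions 1 and 3 hold 38 and 30; after swapping, the array is [30, 18, 38, 37, 27, 34].
For each element, count later entries that are smaller:
30 → 18, 27 → 2
18 → none → 0
38 → 37, 27, 34 → 3
37 → 27, 34 → 2
27 → none → 0
34 → none → 0
Sum: 2 + 0 + 3 + 2 + 0 + 0 = 7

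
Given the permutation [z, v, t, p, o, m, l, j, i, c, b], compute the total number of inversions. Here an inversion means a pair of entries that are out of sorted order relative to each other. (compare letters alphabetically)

Sweep left to right; for each value list the smaller values that follow it:
z → v, t, p, o, m, l, j, i, c, b → 10
v → t, p, o, m, l, j, i, c, b → 9
t → p, o, m, l, j, i, c, b → 8
p → o, m, l, j, i, c, b → 7
o → m, l, j, i, c, b → 6
m → l, j, i, c, b → 5
l → j, i, c, b → 4
j → i, c, b → 3
i → c, b → 2
c → b → 1
b → none → 0
Sum: 10 + 9 + 8 + 7 + 6 + 5 + 4 + 3 + 2 + 1 + 0 = 55

Inversions: 55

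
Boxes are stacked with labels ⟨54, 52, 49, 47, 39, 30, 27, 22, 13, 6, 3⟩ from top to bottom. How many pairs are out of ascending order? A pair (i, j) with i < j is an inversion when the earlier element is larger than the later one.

55 inversions

For each element, count later entries that are smaller:
54 → 52, 49, 47, 39, 30, 27, 22, 13, 6, 3 → 10
52 → 49, 47, 39, 30, 27, 22, 13, 6, 3 → 9
49 → 47, 39, 30, 27, 22, 13, 6, 3 → 8
47 → 39, 30, 27, 22, 13, 6, 3 → 7
39 → 30, 27, 22, 13, 6, 3 → 6
30 → 27, 22, 13, 6, 3 → 5
27 → 22, 13, 6, 3 → 4
22 → 13, 6, 3 → 3
13 → 6, 3 → 2
6 → 3 → 1
3 → none → 0
Sum: 10 + 9 + 8 + 7 + 6 + 5 + 4 + 3 + 2 + 1 + 0 = 55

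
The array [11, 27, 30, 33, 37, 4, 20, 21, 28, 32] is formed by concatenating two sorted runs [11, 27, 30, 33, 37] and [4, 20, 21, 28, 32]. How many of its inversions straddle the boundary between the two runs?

Count, for every r in R, how many entries of L exceed r:
r = 4: 11, 27, 30, 33, 37 → 5
r = 20: 27, 30, 33, 37 → 4
r = 21: 27, 30, 33, 37 → 4
r = 28: 30, 33, 37 → 3
r = 32: 33, 37 → 2
Cross-inversions: 5 + 4 + 4 + 3 + 2 = 18

18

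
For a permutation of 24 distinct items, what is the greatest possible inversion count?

The maximum occurs when the array is in strictly decreasing order: every one of the C(24, 2) pairs is inverted.
C(24, 2) = 24·23/2 = 276

276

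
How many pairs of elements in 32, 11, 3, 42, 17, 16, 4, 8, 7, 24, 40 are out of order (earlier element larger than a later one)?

27 inversions

Element-by-element contributions:
32 → 11, 3, 17, 16, 4, 8, 7, 24 → 8
11 → 3, 4, 8, 7 → 4
3 → none → 0
42 → 17, 16, 4, 8, 7, 24, 40 → 7
17 → 16, 4, 8, 7 → 4
16 → 4, 8, 7 → 3
4 → none → 0
8 → 7 → 1
7 → none → 0
24 → none → 0
40 → none → 0
Sum: 8 + 4 + 0 + 7 + 4 + 3 + 0 + 1 + 0 + 0 + 0 = 27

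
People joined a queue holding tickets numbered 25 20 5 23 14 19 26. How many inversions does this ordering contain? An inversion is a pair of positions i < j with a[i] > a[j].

10 inversions

Inversion pairs (indices are 0-based):
(0,1): 25 > 20
(0,2): 25 > 5
(0,3): 25 > 23
(0,4): 25 > 14
(0,5): 25 > 19
(1,2): 20 > 5
(1,4): 20 > 14
(1,5): 20 > 19
(3,4): 23 > 14
(3,5): 23 > 19
That's 10 pairs.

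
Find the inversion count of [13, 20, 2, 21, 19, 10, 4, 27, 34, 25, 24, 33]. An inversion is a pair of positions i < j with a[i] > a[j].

Count, for each position, how many later elements it exceeds:
13 → 2, 10, 4 → 3
20 → 2, 19, 10, 4 → 4
2 → none → 0
21 → 19, 10, 4 → 3
19 → 10, 4 → 2
10 → 4 → 1
4 → none → 0
27 → 25, 24 → 2
34 → 25, 24, 33 → 3
25 → 24 → 1
24 → none → 0
33 → none → 0
Sum: 3 + 4 + 0 + 3 + 2 + 1 + 0 + 2 + 3 + 1 + 0 + 0 = 19

19 inversions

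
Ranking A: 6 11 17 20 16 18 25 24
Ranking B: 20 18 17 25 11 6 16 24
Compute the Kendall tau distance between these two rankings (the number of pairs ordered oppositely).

13

Assign each item its position (1..8) in the first ordering, then rewrite the second ordering as that position sequence:
positions: 6→1, 11→2, 17→3, 20→4, 16→5, 18→6, 25→7, 24→8
second ordering as positions: [4, 6, 3, 7, 2, 1, 5, 8]
Discordant pairs = inversions in this position sequence.
4: 3, 2, 1 → 3
6: 3, 2, 1, 5 → 4
3: 2, 1 → 2
7: 2, 1, 5 → 3
2: 1 → 1
1: 0
5: 0
8: 0
Total: 3 + 4 + 2 + 3 + 1 + 0 + 0 + 0 = 13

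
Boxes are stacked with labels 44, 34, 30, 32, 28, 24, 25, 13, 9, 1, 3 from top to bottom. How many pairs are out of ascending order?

For each element, count later entries that are smaller:
44 → 34, 30, 32, 28, 24, 25, 13, 9, 1, 3 → 10
34 → 30, 32, 28, 24, 25, 13, 9, 1, 3 → 9
30 → 28, 24, 25, 13, 9, 1, 3 → 7
32 → 28, 24, 25, 13, 9, 1, 3 → 7
28 → 24, 25, 13, 9, 1, 3 → 6
24 → 13, 9, 1, 3 → 4
25 → 13, 9, 1, 3 → 4
13 → 9, 1, 3 → 3
9 → 1, 3 → 2
1 → none → 0
3 → none → 0
Sum: 10 + 9 + 7 + 7 + 6 + 4 + 4 + 3 + 2 + 0 + 0 = 52

52 inversions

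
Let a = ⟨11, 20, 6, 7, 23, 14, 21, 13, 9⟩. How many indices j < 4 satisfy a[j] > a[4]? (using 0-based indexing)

0 such elements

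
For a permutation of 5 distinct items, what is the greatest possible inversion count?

A reversed (strictly descending) arrangement makes every pair an inversion, giving C(5, 2) inversions.
C(5, 2) = 5·4/2 = 10

10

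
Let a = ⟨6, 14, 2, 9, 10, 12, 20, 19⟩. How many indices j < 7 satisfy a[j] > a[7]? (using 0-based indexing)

1 such element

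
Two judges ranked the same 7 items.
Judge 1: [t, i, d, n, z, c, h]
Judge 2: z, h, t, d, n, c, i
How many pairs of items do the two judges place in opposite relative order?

12

Assign each item its position (1..7) in the first ordering, then rewrite the second ordering as that position sequence:
positions: t→1, i→2, d→3, n→4, z→5, c→6, h→7
second ordering as positions: [5, 7, 1, 3, 4, 6, 2]
Discordant pairs = inversions in this position sequence.
5: 1, 3, 4, 2 → 4
7: 1, 3, 4, 6, 2 → 5
1: 0
3: 2 → 1
4: 2 → 1
6: 2 → 1
2: 0
Total: 4 + 5 + 0 + 1 + 1 + 1 + 0 = 12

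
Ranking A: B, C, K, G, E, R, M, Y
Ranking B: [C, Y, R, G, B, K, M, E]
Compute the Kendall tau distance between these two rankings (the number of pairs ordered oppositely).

There are 14 discordant pairs.

Assign each item its position (1..8) in the first ordering, then rewrite the second ordering as that position sequence:
positions: B→1, C→2, K→3, G→4, E→5, R→6, M→7, Y→8
second ordering as positions: [2, 8, 6, 4, 1, 3, 7, 5]
Discordant pairs = inversions in this position sequence.
2: 1 → 1
8: 6, 4, 1, 3, 7, 5 → 6
6: 4, 1, 3, 5 → 4
4: 1, 3 → 2
1: 0
3: 0
7: 5 → 1
5: 0
Total: 1 + 6 + 4 + 2 + 0 + 0 + 1 + 0 = 14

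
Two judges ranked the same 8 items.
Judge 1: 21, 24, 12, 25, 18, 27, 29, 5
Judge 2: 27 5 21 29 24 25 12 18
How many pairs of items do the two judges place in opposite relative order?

Assign each item its position (1..8) in the first ordering, then rewrite the second ordering as that position sequence:
positions: 21→1, 24→2, 12→3, 25→4, 18→5, 27→6, 29→7, 5→8
second ordering as positions: [6, 8, 1, 7, 2, 4, 3, 5]
Discordant pairs = inversions in this position sequence.
6: 1, 2, 4, 3, 5 → 5
8: 1, 7, 2, 4, 3, 5 → 6
1: 0
7: 2, 4, 3, 5 → 4
2: 0
4: 3 → 1
3: 0
5: 0
Total: 5 + 6 + 0 + 4 + 0 + 1 + 0 + 0 = 16

16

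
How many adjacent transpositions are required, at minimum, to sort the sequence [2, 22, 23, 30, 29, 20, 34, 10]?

The minimum number of adjacent swaps to sort an array equals its inversion count, since every such swap removes exactly one inversion.
Count inversions — for each element, later elements that are smaller:
2: none → 0
22: 20, 10 → 2
23: 20, 10 → 2
30: 29, 20, 10 → 3
29: 20, 10 → 2
20: 10 → 1
34: 10 → 1
10: none → 0
Total inversions: 0 + 2 + 2 + 3 + 2 + 1 + 1 + 0 = 11

There are 11 swaps.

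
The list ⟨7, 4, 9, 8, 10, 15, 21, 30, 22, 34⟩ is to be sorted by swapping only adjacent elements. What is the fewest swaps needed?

Each adjacent swap fixes exactly one inversion, so the minimum swap count equals the number of inversions.
Count inversions — for each element, later elements that are smaller:
7: 4 → 1
4: none → 0
9: 8 → 1
8: none → 0
10: none → 0
15: none → 0
21: none → 0
30: 22 → 1
22: none → 0
34: none → 0
Total inversions: 1 + 0 + 1 + 0 + 0 + 0 + 0 + 1 + 0 + 0 = 3

3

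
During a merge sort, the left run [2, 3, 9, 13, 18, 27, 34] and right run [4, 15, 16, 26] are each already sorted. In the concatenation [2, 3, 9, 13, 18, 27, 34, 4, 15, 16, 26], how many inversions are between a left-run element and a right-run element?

13 cross-inversions

For each element r of the right run, count left-run elements greater than r:
r = 4: 9, 13, 18, 27, 34 → 5
r = 15: 18, 27, 34 → 3
r = 16: 18, 27, 34 → 3
r = 26: 27, 34 → 2
Cross-inversions: 5 + 3 + 3 + 2 = 13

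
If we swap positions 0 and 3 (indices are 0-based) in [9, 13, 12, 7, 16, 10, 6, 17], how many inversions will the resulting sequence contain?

12

Positions 0 and 3 hold 9 and 7; after swapping, the array is [7, 13, 12, 9, 16, 10, 6, 17].
Element-by-element contributions:
7 → 6 → 1
13 → 12, 9, 10, 6 → 4
12 → 9, 10, 6 → 3
9 → 6 → 1
16 → 10, 6 → 2
10 → 6 → 1
6 → none → 0
17 → none → 0
Sum: 1 + 4 + 3 + 1 + 2 + 1 + 0 + 0 = 12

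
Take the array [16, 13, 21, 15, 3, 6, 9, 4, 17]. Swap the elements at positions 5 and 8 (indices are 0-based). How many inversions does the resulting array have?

Positions 5 and 8 hold 6 and 17; after swapping, the array is [16, 13, 21, 15, 3, 17, 9, 4, 6].
Count, for each position, how many later elements it exceeds:
16: 6
13: 4
21: 6
15: 4
3: 0
17: 3
9: 2
4: 0
6: 0
Sum: 6 + 4 + 6 + 4 + 0 + 3 + 2 + 0 + 0 = 25

25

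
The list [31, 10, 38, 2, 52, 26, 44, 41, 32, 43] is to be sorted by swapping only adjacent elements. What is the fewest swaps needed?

Each adjacent swap fixes exactly one inversion, so the minimum swap count equals the number of inversions.
Count inversions — for each element, later elements that are smaller:
31: 10, 2, 26 → 3
10: 2 → 1
38: 2, 26, 32 → 3
2: none → 0
52: 26, 44, 41, 32, 43 → 5
26: none → 0
44: 41, 32, 43 → 3
41: 32 → 1
32: none → 0
43: none → 0
Total inversions: 3 + 1 + 3 + 0 + 5 + 0 + 3 + 1 + 0 + 0 = 16

16 swaps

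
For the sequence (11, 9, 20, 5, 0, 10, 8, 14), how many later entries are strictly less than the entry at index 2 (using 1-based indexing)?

3

The element at index 2 is 9.
Elements after it: 20, 5, 0, 10, 8, 14
Those smaller than 9: 5, 0, 8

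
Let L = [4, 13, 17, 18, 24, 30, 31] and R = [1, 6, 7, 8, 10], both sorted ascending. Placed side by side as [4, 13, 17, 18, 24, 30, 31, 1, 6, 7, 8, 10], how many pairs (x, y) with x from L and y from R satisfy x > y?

Count, for every r in R, how many entries of L exceed r:
r = 1: 4, 13, 17, 18, 24, 30, 31 → 7
r = 6: 13, 17, 18, 24, 30, 31 → 6
r = 7: 13, 17, 18, 24, 30, 31 → 6
r = 8: 13, 17, 18, 24, 30, 31 → 6
r = 10: 13, 17, 18, 24, 30, 31 → 6
Cross-inversions: 7 + 6 + 6 + 6 + 6 = 31

31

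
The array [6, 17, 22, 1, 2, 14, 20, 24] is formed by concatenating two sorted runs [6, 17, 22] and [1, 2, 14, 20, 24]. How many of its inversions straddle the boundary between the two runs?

9

Take each right-half value and tally the left-half values above it:
r = 1: 6, 17, 22 → 3
r = 2: 6, 17, 22 → 3
r = 14: 17, 22 → 2
r = 20: 22 → 1
r = 24: none → 0
Cross-inversions: 3 + 3 + 2 + 1 + 0 = 9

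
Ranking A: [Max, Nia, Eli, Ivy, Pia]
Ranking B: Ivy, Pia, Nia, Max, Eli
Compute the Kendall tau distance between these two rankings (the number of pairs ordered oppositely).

Assign each item its position (1..5) in the first ordering, then rewrite the second ordering as that position sequence:
positions: Max→1, Nia→2, Eli→3, Ivy→4, Pia→5
second ordering as positions: [4, 5, 2, 1, 3]
Discordant pairs = inversions in this position sequence.
4: 2, 1, 3 → 3
5: 2, 1, 3 → 3
2: 1 → 1
1: 0
3: 0
Total: 3 + 3 + 1 + 0 + 0 = 7

7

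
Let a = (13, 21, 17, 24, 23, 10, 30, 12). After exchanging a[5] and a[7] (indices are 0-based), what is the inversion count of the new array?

14 inversions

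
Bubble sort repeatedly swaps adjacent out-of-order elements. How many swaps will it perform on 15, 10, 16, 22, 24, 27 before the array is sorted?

Minimum adjacent swaps = number of inversions (each swap of adjacent out-of-order elements removes one inversion and no swap can remove more).
Count inversions — for each element, later elements that are smaller:
15: 10 → 1
10: none → 0
16: none → 0
22: none → 0
24: none → 0
27: none → 0
Total inversions: 1 + 0 + 0 + 0 + 0 + 0 = 1

1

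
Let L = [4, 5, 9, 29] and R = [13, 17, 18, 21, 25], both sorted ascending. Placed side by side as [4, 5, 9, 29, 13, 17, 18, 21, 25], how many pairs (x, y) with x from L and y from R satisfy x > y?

There are 5 cross-inversions.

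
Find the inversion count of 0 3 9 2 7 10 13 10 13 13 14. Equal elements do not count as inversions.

Count, for each position, how many later elements it exceeds:
0 → none → 0
3 → 2 → 1
9 → 2, 7 → 2
2 → none → 0
7 → none → 0
10 → none → 0
13 → 10 → 1
10 → none → 0
13 → none → 0
13 → none → 0
14 → none → 0
Sum: 0 + 1 + 2 + 0 + 0 + 0 + 1 + 0 + 0 + 0 + 0 = 4

4 inversions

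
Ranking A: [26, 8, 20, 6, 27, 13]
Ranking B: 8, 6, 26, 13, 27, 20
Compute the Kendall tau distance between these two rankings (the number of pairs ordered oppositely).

6 discordant pairs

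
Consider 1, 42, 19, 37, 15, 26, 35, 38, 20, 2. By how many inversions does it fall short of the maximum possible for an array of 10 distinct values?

22 inversions short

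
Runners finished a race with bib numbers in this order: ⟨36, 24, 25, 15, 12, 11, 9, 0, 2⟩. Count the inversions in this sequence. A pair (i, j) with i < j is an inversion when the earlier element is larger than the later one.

Inversions: 34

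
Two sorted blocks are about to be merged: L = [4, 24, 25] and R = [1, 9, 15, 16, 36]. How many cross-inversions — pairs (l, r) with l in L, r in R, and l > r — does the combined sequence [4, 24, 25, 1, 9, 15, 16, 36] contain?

9 split inversions

For each element r of the right run, count left-run elements greater than r:
r = 1: 4, 24, 25 → 3
r = 9: 24, 25 → 2
r = 15: 24, 25 → 2
r = 16: 24, 25 → 2
r = 36: none → 0
Cross-inversions: 3 + 2 + 2 + 2 + 0 = 9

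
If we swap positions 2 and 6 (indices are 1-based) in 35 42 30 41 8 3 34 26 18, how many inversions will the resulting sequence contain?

Positions 2 and 6 hold 42 and 3; after swapping, the array is [35, 3, 30, 41, 8, 42, 34, 26, 18].
For each element, count later entries that are smaller:
35 → 3, 30, 8, 34, 26, 18 → 6
3 → none → 0
30 → 8, 26, 18 → 3
41 → 8, 34, 26, 18 → 4
8 → none → 0
42 → 34, 26, 18 → 3
34 → 26, 18 → 2
26 → 18 → 1
18 → none → 0
Sum: 6 + 0 + 3 + 4 + 0 + 3 + 2 + 1 + 0 = 19

There are 19 inversions.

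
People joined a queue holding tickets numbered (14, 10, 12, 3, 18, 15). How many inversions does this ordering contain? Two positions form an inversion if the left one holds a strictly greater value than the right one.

Inversions: 6

Listing every pair i<j with a[i]>a[j] (using 0-based positions):
(0,1): 14 > 10
(0,2): 14 > 12
(0,3): 14 > 3
(1,3): 10 > 3
(2,3): 12 > 3
(4,5): 18 > 15
That's 6 pairs.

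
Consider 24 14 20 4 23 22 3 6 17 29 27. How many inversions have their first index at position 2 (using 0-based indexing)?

The element at index 2 is 20.
Elements after it: 4, 23, 22, 3, 6, 17, 29, 27
Those smaller than 20: 4, 3, 6, 17

4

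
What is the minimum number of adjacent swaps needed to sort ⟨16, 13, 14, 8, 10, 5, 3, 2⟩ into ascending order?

The minimum number of adjacent swaps to sort an array equals its inversion count, since every such swap removes exactly one inversion.
Count inversions — for each element, later elements that are smaller:
16: 13, 14, 8, 10, 5, 3, 2 → 7
13: 8, 10, 5, 3, 2 → 5
14: 8, 10, 5, 3, 2 → 5
8: 5, 3, 2 → 3
10: 5, 3, 2 → 3
5: 3, 2 → 2
3: 2 → 1
2: none → 0
Total inversions: 7 + 5 + 5 + 3 + 3 + 2 + 1 + 0 = 26

26 swaps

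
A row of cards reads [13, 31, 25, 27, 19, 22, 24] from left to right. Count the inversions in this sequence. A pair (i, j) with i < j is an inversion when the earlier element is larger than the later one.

Out-of-order index pairs (0-indexed):
(1,2): 31 > 25
(1,3): 31 > 27
(1,4): 31 > 19
(1,5): 31 > 22
(1,6): 31 > 24
(2,4): 25 > 19
(2,5): 25 > 22
(2,6): 25 > 24
(3,4): 27 > 19
(3,5): 27 > 22
(3,6): 27 > 24
That's 11 pairs.

11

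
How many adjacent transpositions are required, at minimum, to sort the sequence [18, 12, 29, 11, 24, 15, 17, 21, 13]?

19

Minimum adjacent swaps = number of inversions (each swap of adjacent out-of-order elements removes one inversion and no swap can remove more).
Count inversions — for each element, later elements that are smaller:
18: 12, 11, 15, 17, 13 → 5
12: 11 → 1
29: 11, 24, 15, 17, 21, 13 → 6
11: none → 0
24: 15, 17, 21, 13 → 4
15: 13 → 1
17: 13 → 1
21: 13 → 1
13: none → 0
Total inversions: 5 + 1 + 6 + 0 + 4 + 1 + 1 + 1 + 0 = 19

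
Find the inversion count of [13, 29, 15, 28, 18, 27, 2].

12

Inversion pairs (indices are 0-based):
(0,6): 13 > 2
(1,2): 29 > 15
(1,3): 29 > 28
(1,4): 29 > 18
(1,5): 29 > 27
(1,6): 29 > 2
(2,6): 15 > 2
(3,4): 28 > 18
(3,5): 28 > 27
(3,6): 28 > 2
(4,6): 18 > 2
(5,6): 27 > 2
That's 12 pairs.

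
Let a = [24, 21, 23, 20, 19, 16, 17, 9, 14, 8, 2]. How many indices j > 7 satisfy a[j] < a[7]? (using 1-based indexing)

The element at index 7 is 17.
Elements after it: 9, 14, 8, 2
Those smaller than 17: 9, 14, 8, 2

4 such elements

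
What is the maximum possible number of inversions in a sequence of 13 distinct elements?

78 inversions

A reversed (strictly descending) arrangement makes every pair an inversion, giving C(13, 2) inversions.
C(13, 2) = 13·12/2 = 78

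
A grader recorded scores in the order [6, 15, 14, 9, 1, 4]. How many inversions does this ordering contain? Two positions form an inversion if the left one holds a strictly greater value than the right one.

11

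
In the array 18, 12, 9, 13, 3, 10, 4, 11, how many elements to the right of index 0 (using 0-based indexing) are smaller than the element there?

The element at index 0 is 18.
Elements after it: 12, 9, 13, 3, 10, 4, 11
Those smaller than 18: 12, 9, 13, 3, 10, 4, 11

7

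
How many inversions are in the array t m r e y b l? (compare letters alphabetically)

14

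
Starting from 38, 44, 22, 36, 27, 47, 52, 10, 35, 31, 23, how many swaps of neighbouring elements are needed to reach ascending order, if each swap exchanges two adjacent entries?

Each adjacent swap fixes exactly one inversion, so the minimum swap count equals the number of inversions.
Count inversions — for each element, later elements that are smaller:
38: 22, 36, 27, 10, 35, 31, 23 → 7
44: 22, 36, 27, 10, 35, 31, 23 → 7
22: 10 → 1
36: 27, 10, 35, 31, 23 → 5
27: 10, 23 → 2
47: 10, 35, 31, 23 → 4
52: 10, 35, 31, 23 → 4
10: none → 0
35: 31, 23 → 2
31: 23 → 1
23: none → 0
Total inversions: 7 + 7 + 1 + 5 + 2 + 4 + 4 + 0 + 2 + 1 + 0 = 33

33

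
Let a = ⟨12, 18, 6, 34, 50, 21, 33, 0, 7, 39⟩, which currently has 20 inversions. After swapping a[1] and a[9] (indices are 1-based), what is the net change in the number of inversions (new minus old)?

Positions 1 and 9 hold 12 and 7; after swapping, the array is [7, 18, 6, 34, 50, 21, 33, 0, 12, 39].
Count, for each position, how many later elements it exceeds:
7: 2
18: 3
6: 1
34: 4
50: 5
21: 2
33: 2
0: 0
12: 0
39: 0
Sum: 2 + 3 + 1 + 4 + 5 + 2 + 2 + 0 + 0 + 0 = 19
Change: 19 − 20 = -1

-1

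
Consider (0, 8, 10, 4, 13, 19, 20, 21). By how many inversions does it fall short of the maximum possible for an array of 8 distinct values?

26 inversions short

Maximum inversions for 8 distinct elements is C(8, 2) = 8·7/2 = 28.
Current inversions — for each element, count later smaller elements:
0: 0
8: 1
10: 1
4: 0
13: 0
19: 0
20: 0
21: 0
Current total: 0 + 1 + 1 + 0 + 0 + 0 + 0 + 0 = 2
Shortfall: 28 − 2 = 26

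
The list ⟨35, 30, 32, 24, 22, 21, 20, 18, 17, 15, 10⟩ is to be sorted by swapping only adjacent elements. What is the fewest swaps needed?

Minimum adjacent swaps = number of inversions (each swap of adjacent out-of-order elements removes one inversion and no swap can remove more).
Count inversions — for each element, later elements that are smaller:
35: 30, 32, 24, 22, 21, 20, 18, 17, 15, 10 → 10
30: 24, 22, 21, 20, 18, 17, 15, 10 → 8
32: 24, 22, 21, 20, 18, 17, 15, 10 → 8
24: 22, 21, 20, 18, 17, 15, 10 → 7
22: 21, 20, 18, 17, 15, 10 → 6
21: 20, 18, 17, 15, 10 → 5
20: 18, 17, 15, 10 → 4
18: 17, 15, 10 → 3
17: 15, 10 → 2
15: 10 → 1
10: none → 0
Total inversions: 10 + 8 + 8 + 7 + 6 + 5 + 4 + 3 + 2 + 1 + 0 = 54

There are 54 adjacent swaps.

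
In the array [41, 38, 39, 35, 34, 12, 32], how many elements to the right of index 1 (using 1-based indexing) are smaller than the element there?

The element at index 1 is 41.
Elements after it: 38, 39, 35, 34, 12, 32
Those smaller than 41: 38, 39, 35, 34, 12, 32

6 such elements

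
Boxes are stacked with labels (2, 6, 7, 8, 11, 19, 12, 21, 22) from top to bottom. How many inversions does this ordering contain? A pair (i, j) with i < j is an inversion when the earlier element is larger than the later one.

1 inversion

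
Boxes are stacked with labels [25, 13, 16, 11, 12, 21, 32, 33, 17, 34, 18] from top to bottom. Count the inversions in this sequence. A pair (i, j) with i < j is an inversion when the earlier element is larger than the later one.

Count, for each position, how many later elements it exceeds:
25 → 13, 16, 11, 12, 21, 17, 18 → 7
13 → 11, 12 → 2
16 → 11, 12 → 2
11 → none → 0
12 → none → 0
21 → 17, 18 → 2
32 → 17, 18 → 2
33 → 17, 18 → 2
17 → none → 0
34 → 18 → 1
18 → none → 0
Sum: 7 + 2 + 2 + 0 + 0 + 2 + 2 + 2 + 0 + 1 + 0 = 18

Inversions: 18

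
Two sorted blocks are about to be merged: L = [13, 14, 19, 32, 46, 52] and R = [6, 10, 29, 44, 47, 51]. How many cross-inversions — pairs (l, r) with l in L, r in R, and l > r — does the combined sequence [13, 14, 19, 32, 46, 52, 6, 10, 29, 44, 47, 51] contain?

Count, for every r in R, how many entries of L exceed r:
r = 6: 13, 14, 19, 32, 46, 52 → 6
r = 10: 13, 14, 19, 32, 46, 52 → 6
r = 29: 32, 46, 52 → 3
r = 44: 46, 52 → 2
r = 47: 52 → 1
r = 51: 52 → 1
Cross-inversions: 6 + 6 + 3 + 2 + 1 + 1 = 19

19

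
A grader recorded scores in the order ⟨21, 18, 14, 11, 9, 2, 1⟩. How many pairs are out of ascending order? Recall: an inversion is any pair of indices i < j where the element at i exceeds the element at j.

Sweep left to right; for each value list the smaller values that follow it:
21: 6
18: 5
14: 4
11: 3
9: 2
2: 1
1: 0
Sum: 6 + 5 + 4 + 3 + 2 + 1 + 0 = 21

21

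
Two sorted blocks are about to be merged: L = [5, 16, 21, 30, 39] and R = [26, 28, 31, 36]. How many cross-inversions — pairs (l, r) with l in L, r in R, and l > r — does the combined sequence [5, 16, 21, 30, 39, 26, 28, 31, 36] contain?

Count, for every r in R, how many entries of L exceed r:
r = 26: 30, 39 → 2
r = 28: 30, 39 → 2
r = 31: 39 → 1
r = 36: 39 → 1
Cross-inversions: 2 + 2 + 1 + 1 = 6

6 cross-inversions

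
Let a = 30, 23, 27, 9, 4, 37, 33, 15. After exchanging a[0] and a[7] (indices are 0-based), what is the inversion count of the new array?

Positions 0 and 7 hold 30 and 15; after swapping, the array is [15, 23, 27, 9, 4, 37, 33, 30].
For each element, count later entries that are smaller:
15 → 9, 4 → 2
23 → 9, 4 → 2
27 → 9, 4 → 2
9 → 4 → 1
4 → none → 0
37 → 33, 30 → 2
33 → 30 → 1
30 → none → 0
Sum: 2 + 2 + 2 + 1 + 0 + 2 + 1 + 0 = 10

10 inversions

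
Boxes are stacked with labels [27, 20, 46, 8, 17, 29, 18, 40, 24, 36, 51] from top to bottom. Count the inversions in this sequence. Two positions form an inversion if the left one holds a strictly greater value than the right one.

19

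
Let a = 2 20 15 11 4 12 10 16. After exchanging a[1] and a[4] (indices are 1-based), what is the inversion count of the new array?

14

Positions 1 and 4 hold 2 and 11; after swapping, the array is [11, 20, 15, 2, 4, 12, 10, 16].
Sweep left to right; for each value list the smaller values that follow it:
11 → 2, 4, 10 → 3
20 → 15, 2, 4, 12, 10, 16 → 6
15 → 2, 4, 12, 10 → 4
2 → none → 0
4 → none → 0
12 → 10 → 1
10 → none → 0
16 → none → 0
Sum: 3 + 6 + 4 + 0 + 0 + 1 + 0 + 0 = 14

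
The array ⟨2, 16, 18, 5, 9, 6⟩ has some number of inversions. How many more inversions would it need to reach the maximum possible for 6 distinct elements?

Maximum inversions for 6 distinct elements is C(6, 2) = 6·5/2 = 15.
Current inversions — for each element, count later smaller elements:
2: 0
16: 3
18: 3
5: 0
9: 1
6: 0
Current total: 0 + 3 + 3 + 0 + 1 + 0 = 7
Shortfall: 15 − 7 = 8

8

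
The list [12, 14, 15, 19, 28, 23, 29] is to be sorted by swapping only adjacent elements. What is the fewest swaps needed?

1

Minimum adjacent swaps = number of inversions (each swap of adjacent out-of-order elements removes one inversion and no swap can remove more).
Count inversions — for each element, later elements that are smaller:
12: none → 0
14: none → 0
15: none → 0
19: none → 0
28: 23 → 1
23: none → 0
29: none → 0
Total inversions: 0 + 0 + 0 + 0 + 1 + 0 + 0 = 1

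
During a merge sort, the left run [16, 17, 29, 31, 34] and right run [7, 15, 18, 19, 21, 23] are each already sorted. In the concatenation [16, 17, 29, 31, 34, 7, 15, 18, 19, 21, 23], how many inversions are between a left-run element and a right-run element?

22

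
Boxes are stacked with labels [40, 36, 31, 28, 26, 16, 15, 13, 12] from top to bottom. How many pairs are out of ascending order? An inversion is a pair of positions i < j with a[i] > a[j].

Element-by-element contributions:
40 → 36, 31, 28, 26, 16, 15, 13, 12 → 8
36 → 31, 28, 26, 16, 15, 13, 12 → 7
31 → 28, 26, 16, 15, 13, 12 → 6
28 → 26, 16, 15, 13, 12 → 5
26 → 16, 15, 13, 12 → 4
16 → 15, 13, 12 → 3
15 → 13, 12 → 2
13 → 12 → 1
12 → none → 0
Sum: 8 + 7 + 6 + 5 + 4 + 3 + 2 + 1 + 0 = 36

36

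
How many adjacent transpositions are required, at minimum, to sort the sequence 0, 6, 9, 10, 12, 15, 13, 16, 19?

Adjacent swaps: 1

Each adjacent swap fixes exactly one inversion, so the minimum swap count equals the number of inversions.
Count inversions — for each element, later elements that are smaller:
0: none → 0
6: none → 0
9: none → 0
10: none → 0
12: none → 0
15: 13 → 1
13: none → 0
16: none → 0
19: none → 0
Total inversions: 0 + 0 + 0 + 0 + 0 + 1 + 0 + 0 + 0 = 1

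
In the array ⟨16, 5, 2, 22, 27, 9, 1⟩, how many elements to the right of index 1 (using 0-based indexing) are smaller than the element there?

The element at index 1 is 5.
Elements after it: 2, 22, 27, 9, 1
Those smaller than 5: 2, 1

2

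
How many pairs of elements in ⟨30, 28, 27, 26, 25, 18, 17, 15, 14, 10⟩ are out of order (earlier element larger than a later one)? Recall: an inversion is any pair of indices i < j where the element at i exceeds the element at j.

45

Count, for each position, how many later elements it exceeds:
30: 9
28: 8
27: 7
26: 6
25: 5
18: 4
17: 3
15: 2
14: 1
10: 0
Sum: 9 + 8 + 7 + 6 + 5 + 4 + 3 + 2 + 1 + 0 = 45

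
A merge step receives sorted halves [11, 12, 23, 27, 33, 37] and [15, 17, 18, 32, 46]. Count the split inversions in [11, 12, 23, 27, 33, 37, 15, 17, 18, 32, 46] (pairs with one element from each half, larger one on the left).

14

For each element r of the right run, count left-run elements greater than r:
r = 15: 23, 27, 33, 37 → 4
r = 17: 23, 27, 33, 37 → 4
r = 18: 23, 27, 33, 37 → 4
r = 32: 33, 37 → 2
r = 46: none → 0
Cross-inversions: 4 + 4 + 4 + 2 + 0 = 14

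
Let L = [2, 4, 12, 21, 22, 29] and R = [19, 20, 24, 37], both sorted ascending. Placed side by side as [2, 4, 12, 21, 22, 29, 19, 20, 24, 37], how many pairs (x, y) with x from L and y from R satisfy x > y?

Split inversions: 7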